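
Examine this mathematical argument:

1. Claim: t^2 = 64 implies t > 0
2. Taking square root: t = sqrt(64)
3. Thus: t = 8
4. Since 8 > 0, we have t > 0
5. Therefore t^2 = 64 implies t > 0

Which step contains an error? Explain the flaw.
Step 2: Taking square root: t = sqrt(64)

Step 2 takes the square root and assumes the positive root only. The equation t^2 = 64 actually has two solutions: t = 8 and t = -8. The proof silently assumes t > 0 without justification, then uses this assumption to conclude t > 0, which is circular. The counterexample t = -8 shows the claim is false.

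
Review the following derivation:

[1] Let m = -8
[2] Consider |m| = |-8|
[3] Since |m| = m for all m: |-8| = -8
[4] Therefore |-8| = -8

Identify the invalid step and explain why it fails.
Step 3: Since |m| = m for all m: |-8| = -8

Step 3 incorrectly states that |m| = m for all m. The correct definition is |m| = m when m >= 0, and |m| = -m when m < 0. Since -8 < 0, we have |-8| = -(-8) = 8, not -8.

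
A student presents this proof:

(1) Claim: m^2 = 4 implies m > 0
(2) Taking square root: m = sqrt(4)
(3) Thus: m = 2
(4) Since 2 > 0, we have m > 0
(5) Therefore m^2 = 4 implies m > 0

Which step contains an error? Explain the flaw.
Step 2: Taking square root: m = sqrt(4)

Step 2 takes the square root and assumes the positive root only. The equation m^2 = 4 actually has two solutions: m = 2 and m = -2. The proof silently assumes m > 0 without justification, then uses this assumption to conclude m > 0, which is circular. The counterexample m = -2 shows the claim is false.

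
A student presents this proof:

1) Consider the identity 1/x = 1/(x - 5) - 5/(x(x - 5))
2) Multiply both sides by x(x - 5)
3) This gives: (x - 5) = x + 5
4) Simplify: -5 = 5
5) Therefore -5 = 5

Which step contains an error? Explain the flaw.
Step 3: This gives: (x - 5) = x + 5

Step 3 makes a sign error when clearing denominators. Multiplying -5/(x(x - 5)) by x(x - 5) gives -5, not +5. The correct result is (x - 5) = x - 5, which is trivially true, not (x - 5) = x + 5. (Step 1 is a valid identity: 1/(x - 5) - 5/(x(x - 5)) = (x - 5)/(x(x - 5)) = 1/x.)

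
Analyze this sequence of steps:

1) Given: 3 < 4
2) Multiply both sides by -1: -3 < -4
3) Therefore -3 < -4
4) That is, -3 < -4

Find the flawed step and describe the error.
Step 2: Multiply both sides by -1: -3 < -4

Step 2 multiplies both sides by -1 but fails to reverse the inequality sign. When multiplying (or dividing) an inequality by a negative number, the direction must be reversed. Since 3 < 4, we should get -3 > -4, i.e., -3 > -4.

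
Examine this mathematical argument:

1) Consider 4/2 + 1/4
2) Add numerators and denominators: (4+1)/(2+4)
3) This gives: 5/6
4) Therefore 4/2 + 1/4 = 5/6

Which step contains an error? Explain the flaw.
Step 2: Add numerators and denominators: (4+1)/(2+4)

Step 2 incorrectly adds fractions by separately adding numerators and denominators. This is wrong. The correct method requires a common denominator: 4/2 + 1/4 = (4×4 + 1×2)/(2×4) = 18/8 = 9/4. The method used gives 5/6, which is different.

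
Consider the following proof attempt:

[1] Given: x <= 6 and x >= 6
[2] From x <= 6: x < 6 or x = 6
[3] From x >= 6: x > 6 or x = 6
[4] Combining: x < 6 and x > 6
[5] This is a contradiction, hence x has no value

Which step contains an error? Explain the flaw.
Step 4: Combining: x < 6 and x > 6

Step 4 incorrectly combines the conditions. From x <= 6 and x >= 6, the intersection is x = 6. The error treats the 'or' cases as 'and' requirements. The correct conclusion is that x = 6 is the unique solution, not that no solution exists.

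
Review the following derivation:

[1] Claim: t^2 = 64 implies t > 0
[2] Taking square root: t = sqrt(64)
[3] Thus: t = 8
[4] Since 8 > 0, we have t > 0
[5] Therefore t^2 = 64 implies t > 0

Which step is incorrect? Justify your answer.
Step 2: Taking square root: t = sqrt(64)

Step 2 takes the square root and assumes the positive root only. The equation t^2 = 64 actually has two solutions: t = 8 and t = -8. The proof silently assumes t > 0 without justification, then uses this assumption to conclude t > 0, which is circular. The counterexample t = -8 shows the claim is false.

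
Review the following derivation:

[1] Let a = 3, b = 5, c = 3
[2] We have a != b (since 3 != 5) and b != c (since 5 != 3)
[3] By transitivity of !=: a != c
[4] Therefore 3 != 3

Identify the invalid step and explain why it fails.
Step 3: By transitivity of !=: a != c

Step 3 incorrectly applies transitivity to the '!=' relation. Transitivity states: if a R b and b R c, then a R c. However, '!=' is not transitive. Counterexample: 3 != 5 and 5 != 3, but 3 = 3 (both equal 3). Transitivity holds for relations like <, <=, =, but not for !=.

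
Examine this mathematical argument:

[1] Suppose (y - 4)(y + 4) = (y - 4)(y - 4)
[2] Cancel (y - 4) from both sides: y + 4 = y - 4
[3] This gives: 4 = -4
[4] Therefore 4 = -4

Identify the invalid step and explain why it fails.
Step 2: Cancel (y - 4) from both sides: y + 4 = y - 4

Step 2 cancels (y - 4) from both sides. This is only valid if (y - 4) ≠ 0, i.e., y ≠ 4. When y = 4, both sides equal zero regardless of the other factors. The correct approach requires considering y = 4 as a separate case.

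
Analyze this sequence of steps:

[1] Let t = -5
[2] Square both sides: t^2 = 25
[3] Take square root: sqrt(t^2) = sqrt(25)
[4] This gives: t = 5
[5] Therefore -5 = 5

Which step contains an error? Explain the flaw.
Step 4: This gives: t = 5

Step 4 incorrectly states that sqrt(t^2) = t. The correct identity is sqrt(t^2) = |t|. Since t = -5 < 0, we have sqrt(t^2) = |-5| = 5, not t = -5.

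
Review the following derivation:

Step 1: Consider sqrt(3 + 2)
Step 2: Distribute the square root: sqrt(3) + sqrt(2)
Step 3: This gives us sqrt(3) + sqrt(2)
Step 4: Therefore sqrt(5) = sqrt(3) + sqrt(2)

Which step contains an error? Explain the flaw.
Step 2: Distribute the square root: sqrt(3) + sqrt(2)

Step 2 incorrectly 'distributes' the square root over addition. The square root function does not distribute: sqrt(a + b) ≠ sqrt(a) + sqrt(b). In fact, sqrt(3 + 2) = sqrt(5) ≈ 2.2361, while sqrt(3) + sqrt(2) ≈ 3.1463.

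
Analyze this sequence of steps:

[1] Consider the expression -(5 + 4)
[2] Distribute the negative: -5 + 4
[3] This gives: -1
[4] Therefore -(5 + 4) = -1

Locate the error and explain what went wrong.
Step 2: Distribute the negative: -5 + 4

Step 2 incorrectly distributes the negative sign. The correct distribution is -(5 + 4) = -5 - 4 = -9. The negative must be applied to both terms, not just the first. The error treats -(5 + 4) as -5 + 4, which equals -1 instead of -9.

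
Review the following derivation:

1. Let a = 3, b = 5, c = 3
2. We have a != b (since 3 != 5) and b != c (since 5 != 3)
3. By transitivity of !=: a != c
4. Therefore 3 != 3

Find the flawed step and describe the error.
Step 3: By transitivity of !=: a != c

Step 3 incorrectly applies transitivity to the '!=' relation. Transitivity states: if a R b and b R c, then a R c. However, '!=' is not transitive. Counterexample: 3 != 5 and 5 != 3, but 3 = 3 (both equal 3). Transitivity holds for relations like <, <=, =, but not for !=.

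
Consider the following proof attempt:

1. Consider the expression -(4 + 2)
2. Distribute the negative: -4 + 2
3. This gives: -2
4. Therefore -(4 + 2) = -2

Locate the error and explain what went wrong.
Step 2: Distribute the negative: -4 + 2

Step 2 incorrectly distributes the negative sign. The correct distribution is -(4 + 2) = -4 - 2 = -6. The negative must be applied to both terms, not just the first. The error treats -(4 + 2) as -4 + 2, which equals -2 instead of -6.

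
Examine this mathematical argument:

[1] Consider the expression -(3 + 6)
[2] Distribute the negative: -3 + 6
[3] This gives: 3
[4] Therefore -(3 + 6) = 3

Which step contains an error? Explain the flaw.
Step 2: Distribute the negative: -3 + 6

Step 2 incorrectly distributes the negative sign. The correct distribution is -(3 + 6) = -3 - 6 = -9. The negative must be applied to both terms, not just the first. The error treats -(3 + 6) as -3 + 6, which equals 3 instead of -9.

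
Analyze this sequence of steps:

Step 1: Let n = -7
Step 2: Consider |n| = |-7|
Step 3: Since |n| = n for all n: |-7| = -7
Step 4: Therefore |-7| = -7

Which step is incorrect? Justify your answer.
Step 3: Since |n| = n for all n: |-7| = -7

Step 3 incorrectly states that |n| = n for all n. The correct definition is |n| = n when n >= 0, and |n| = -n when n < 0. Since -7 < 0, we have |-7| = -(-7) = 7, not -7.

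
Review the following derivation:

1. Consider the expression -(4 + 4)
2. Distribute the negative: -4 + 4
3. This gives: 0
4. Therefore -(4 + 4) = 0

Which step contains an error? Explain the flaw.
Step 2: Distribute the negative: -4 + 4

Step 2 incorrectly distributes the negative sign. The correct distribution is -(4 + 4) = -4 - 4 = -8. The negative must be applied to both terms, not just the first. The error treats -(4 + 4) as -4 + 4, which equals 0 instead of -8.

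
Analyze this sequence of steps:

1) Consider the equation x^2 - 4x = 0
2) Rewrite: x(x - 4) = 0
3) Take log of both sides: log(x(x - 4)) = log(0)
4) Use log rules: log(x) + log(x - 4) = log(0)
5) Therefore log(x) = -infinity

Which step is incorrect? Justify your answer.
Step 3: Take log of both sides: log(x(x - 4)) = log(0)

Step 3 takes the logarithm of both sides, resulting in log(0) on the right side. The logarithm is only defined for positive numbers; log(0) is undefined (approaches negative infinity). This operation is invalid.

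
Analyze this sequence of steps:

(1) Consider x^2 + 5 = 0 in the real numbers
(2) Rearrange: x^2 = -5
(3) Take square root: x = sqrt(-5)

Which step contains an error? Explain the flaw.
Step 3: Take square root: x = sqrt(-5)

Step 3 takes the square root of -5, which is negative. In the real number system, the square root of a negative number is undefined. The equation x^2 + 5 = 0 has no real solutions. Square roots of negative numbers only exist in the complex numbers.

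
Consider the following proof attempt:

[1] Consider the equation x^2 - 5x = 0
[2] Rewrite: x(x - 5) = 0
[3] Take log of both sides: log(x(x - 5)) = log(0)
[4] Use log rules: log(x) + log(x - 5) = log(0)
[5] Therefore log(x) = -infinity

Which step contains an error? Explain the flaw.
Step 3: Take log of both sides: log(x(x - 5)) = log(0)

Step 3 takes the logarithm of both sides, resulting in log(0) on the right side. The logarithm is only defined for positive numbers; log(0) is undefined (approaches negative infinity). This operation is invalid.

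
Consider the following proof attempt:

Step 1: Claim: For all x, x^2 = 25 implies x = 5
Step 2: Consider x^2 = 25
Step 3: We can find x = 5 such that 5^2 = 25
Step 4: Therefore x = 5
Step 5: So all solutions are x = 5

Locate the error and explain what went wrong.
Step 4: Therefore x = 5

Step 4 incorrectly concludes that x = 5 is the only solution. The proof shows that x = 5 is A solution (existence), but does not show it is the ONLY solution (uniqueness). In fact, x = -5 is also a solution since (-5)^2 = 25. Finding one solution doesn't prove there are no others.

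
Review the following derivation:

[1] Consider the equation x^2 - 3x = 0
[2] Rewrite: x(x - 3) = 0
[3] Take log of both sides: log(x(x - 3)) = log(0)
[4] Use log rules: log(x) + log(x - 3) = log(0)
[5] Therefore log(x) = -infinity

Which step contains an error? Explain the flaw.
Step 3: Take log of both sides: log(x(x - 3)) = log(0)

Step 3 takes the logarithm of both sides, resulting in log(0) on the right side. The logarithm is only defined for positive numbers; log(0) is undefined (approaches negative infinity). This operation is invalid.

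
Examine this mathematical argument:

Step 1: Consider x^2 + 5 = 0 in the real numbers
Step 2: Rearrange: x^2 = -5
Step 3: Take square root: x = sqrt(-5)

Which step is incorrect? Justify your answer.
Step 3: Take square root: x = sqrt(-5)

Step 3 takes the square root of -5, which is negative. In the real number system, the square root of a negative number is undefined. The equation x^2 + 5 = 0 has no real solutions. Square roots of negative numbers only exist in the complex numbers.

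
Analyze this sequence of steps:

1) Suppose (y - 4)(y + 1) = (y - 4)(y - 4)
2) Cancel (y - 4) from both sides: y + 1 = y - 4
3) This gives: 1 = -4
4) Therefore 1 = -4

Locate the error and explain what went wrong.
Step 2: Cancel (y - 4) from both sides: y + 1 = y - 4

Step 2 cancels (y - 4) from both sides. This is only valid if (y - 4) ≠ 0, i.e., y ≠ 4. When y = 4, both sides equal zero regardless of the other factors. The correct approach requires considering y = 4 as a separate case.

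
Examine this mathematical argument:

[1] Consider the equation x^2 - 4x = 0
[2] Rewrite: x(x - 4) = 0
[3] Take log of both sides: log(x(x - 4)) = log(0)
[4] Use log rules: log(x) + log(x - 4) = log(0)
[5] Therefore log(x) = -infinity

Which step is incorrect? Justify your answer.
Step 3: Take log of both sides: log(x(x - 4)) = log(0)

Step 3 takes the logarithm of both sides, resulting in log(0) on the right side. The logarithm is only defined for positive numbers; log(0) is undefined (approaches negative infinity). This operation is invalid.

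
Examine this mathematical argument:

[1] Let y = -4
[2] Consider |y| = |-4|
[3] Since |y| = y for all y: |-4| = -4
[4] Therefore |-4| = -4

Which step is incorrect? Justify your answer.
Step 3: Since |y| = y for all y: |-4| = -4

Step 3 incorrectly states that |y| = y for all y. The correct definition is |y| = y when y >= 0, and |y| = -y when y < 0. Since -4 < 0, we have |-4| = -(-4) = 4, not -4.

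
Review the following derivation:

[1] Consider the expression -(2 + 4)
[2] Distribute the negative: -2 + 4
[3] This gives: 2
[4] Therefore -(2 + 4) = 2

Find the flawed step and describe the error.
Step 2: Distribute the negative: -2 + 4

Step 2 incorrectly distributes the negative sign. The correct distribution is -(2 + 4) = -2 - 4 = -6. The negative must be applied to both terms, not just the first. The error treats -(2 + 4) as -2 + 4, which equals 2 instead of -6.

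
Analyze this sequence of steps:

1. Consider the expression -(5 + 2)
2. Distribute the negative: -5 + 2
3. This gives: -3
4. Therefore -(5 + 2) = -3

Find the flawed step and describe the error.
Step 2: Distribute the negative: -5 + 2

Step 2 incorrectly distributes the negative sign. The correct distribution is -(5 + 2) = -5 - 2 = -7. The negative must be applied to both terms, not just the first. The error treats -(5 + 2) as -5 + 2, which equals -3 instead of -7.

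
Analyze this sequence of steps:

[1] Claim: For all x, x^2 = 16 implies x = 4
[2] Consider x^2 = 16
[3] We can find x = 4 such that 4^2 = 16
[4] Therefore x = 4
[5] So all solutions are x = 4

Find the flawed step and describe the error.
Step 4: Therefore x = 4

Step 4 incorrectly concludes that x = 4 is the only solution. The proof shows that x = 4 is A solution (existence), but does not show it is the ONLY solution (uniqueness). In fact, x = -4 is also a solution since (-4)^2 = 16. Finding one solution doesn't prove there are no others.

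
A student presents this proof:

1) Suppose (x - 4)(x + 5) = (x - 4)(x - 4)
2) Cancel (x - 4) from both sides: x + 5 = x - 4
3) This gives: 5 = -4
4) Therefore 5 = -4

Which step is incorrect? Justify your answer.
Step 2: Cancel (x - 4) from both sides: x + 5 = x - 4

Step 2 cancels (x - 4) from both sides. This is only valid if (x - 4) ≠ 0, i.e., x ≠ 4. When x = 4, both sides equal zero regardless of the other factors. The correct approach requires considering x = 4 as a separate case.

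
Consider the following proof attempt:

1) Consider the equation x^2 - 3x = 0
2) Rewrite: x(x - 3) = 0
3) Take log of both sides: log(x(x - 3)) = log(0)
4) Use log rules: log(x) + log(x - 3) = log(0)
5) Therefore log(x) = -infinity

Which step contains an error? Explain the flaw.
Step 3: Take log of both sides: log(x(x - 3)) = log(0)

Step 3 takes the logarithm of both sides, resulting in log(0) on the right side. The logarithm is only defined for positive numbers; log(0) is undefined (approaches negative infinity). This operation is invalid.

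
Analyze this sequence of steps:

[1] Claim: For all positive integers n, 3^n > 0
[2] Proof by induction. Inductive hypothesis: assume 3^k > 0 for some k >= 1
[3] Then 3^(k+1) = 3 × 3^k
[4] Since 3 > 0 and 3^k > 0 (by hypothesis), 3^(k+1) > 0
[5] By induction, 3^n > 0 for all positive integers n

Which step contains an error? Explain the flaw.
Step 5: By induction, 3^n > 0 for all positive integers n

Step 5 concludes the proof by induction, but no base case was ever established. A valid induction proof requires: (1) a base case proving 3^1 > 0, and (2) an inductive step showing IF 3^k > 0 THEN 3^(k+1) > 0. Steps 2-4 correctly establish the inductive step, but without the base case the conclusion in step 5 does not follow.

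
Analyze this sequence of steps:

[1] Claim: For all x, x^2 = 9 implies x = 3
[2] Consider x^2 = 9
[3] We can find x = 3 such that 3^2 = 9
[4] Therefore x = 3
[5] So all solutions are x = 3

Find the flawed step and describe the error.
Step 4: Therefore x = 3

Step 4 incorrectly concludes that x = 3 is the only solution. The proof shows that x = 3 is A solution (existence), but does not show it is the ONLY solution (uniqueness). In fact, x = -3 is also a solution since (-3)^2 = 9. Finding one solution doesn't prove there are no others.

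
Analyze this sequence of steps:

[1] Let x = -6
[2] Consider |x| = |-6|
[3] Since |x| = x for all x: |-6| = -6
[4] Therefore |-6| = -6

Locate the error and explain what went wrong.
Step 3: Since |x| = x for all x: |-6| = -6

Step 3 incorrectly states that |x| = x for all x. The correct definition is |x| = x when x >= 0, and |x| = -x when x < 0. Since -6 < 0, we have |-6| = -(-6) = 6, not -6.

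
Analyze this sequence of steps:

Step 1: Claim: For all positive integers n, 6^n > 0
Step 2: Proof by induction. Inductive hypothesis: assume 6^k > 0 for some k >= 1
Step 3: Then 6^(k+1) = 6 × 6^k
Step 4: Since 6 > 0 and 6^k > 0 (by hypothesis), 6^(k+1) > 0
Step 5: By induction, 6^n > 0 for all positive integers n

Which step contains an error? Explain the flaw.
Step 5: By induction, 6^n > 0 for all positive integers n

Step 5 concludes the proof by induction, but no base case was ever established. A valid induction proof requires: (1) a base case proving 6^1 > 0, and (2) an inductive step showing IF 6^k > 0 THEN 6^(k+1) > 0. Steps 2-4 correctly establish the inductive step, but without the base case the conclusion in step 5 does not follow.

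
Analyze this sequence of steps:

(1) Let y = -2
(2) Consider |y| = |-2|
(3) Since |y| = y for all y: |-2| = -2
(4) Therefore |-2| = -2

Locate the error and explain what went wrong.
Step 3: Since |y| = y for all y: |-2| = -2

Step 3 incorrectly states that |y| = y for all y. The correct definition is |y| = y when y >= 0, and |y| = -y when y < 0. Since -2 < 0, we have |-2| = -(-2) = 2, not -2.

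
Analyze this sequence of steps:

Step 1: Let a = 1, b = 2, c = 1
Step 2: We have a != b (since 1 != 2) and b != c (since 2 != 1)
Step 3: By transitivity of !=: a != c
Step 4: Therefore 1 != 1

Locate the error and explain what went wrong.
Step 3: By transitivity of !=: a != c

Step 3 incorrectly applies transitivity to the '!=' relation. Transitivity states: if a R b and b R c, then a R c. However, '!=' is not transitive. Counterexample: 1 != 2 and 2 != 1, but 1 = 1 (both equal 1). Transitivity holds for relations like <, <=, =, but not for !=.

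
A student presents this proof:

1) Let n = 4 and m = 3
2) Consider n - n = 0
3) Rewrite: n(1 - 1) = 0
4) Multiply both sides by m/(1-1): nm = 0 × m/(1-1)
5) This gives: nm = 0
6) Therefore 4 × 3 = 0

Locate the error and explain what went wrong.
Step 4: Multiply both sides by m/(1-1): nm = 0 × m/(1-1)

Step 4 multiplies both sides by m/(1-1). However, 1-1 = 0, so this is multiplication by m/0, which is undefined. We cannot multiply by an undefined expression.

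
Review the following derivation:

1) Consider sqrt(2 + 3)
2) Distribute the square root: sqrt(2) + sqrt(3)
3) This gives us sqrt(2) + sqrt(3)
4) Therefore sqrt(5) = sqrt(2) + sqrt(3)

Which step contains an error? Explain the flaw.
Step 2: Distribute the square root: sqrt(2) + sqrt(3)

Step 2 incorrectly 'distributes' the square root over addition. The square root function does not distribute: sqrt(a + b) ≠ sqrt(a) + sqrt(b). In fact, sqrt(2 + 3) = sqrt(5) ≈ 2.2361, while sqrt(2) + sqrt(3) ≈ 3.1463.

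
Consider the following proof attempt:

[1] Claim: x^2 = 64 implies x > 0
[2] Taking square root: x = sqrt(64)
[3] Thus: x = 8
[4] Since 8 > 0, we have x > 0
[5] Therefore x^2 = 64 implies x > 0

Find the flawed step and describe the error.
Step 2: Taking square root: x = sqrt(64)

Step 2 takes the square root and assumes the positive root only. The equation x^2 = 64 actually has two solutions: x = 8 and x = -8. The proof silently assumes x > 0 without justification, then uses this assumption to conclude x > 0, which is circular. The counterexample x = -8 shows the claim is false.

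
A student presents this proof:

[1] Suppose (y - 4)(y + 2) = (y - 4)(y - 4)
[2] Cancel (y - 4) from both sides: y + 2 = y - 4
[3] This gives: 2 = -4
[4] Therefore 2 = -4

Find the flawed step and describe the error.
Step 2: Cancel (y - 4) from both sides: y + 2 = y - 4

Step 2 cancels (y - 4) from both sides. This is only valid if (y - 4) ≠ 0, i.e., y ≠ 4. When y = 4, both sides equal zero regardless of the other factors. The correct approach requires considering y = 4 as a separate case.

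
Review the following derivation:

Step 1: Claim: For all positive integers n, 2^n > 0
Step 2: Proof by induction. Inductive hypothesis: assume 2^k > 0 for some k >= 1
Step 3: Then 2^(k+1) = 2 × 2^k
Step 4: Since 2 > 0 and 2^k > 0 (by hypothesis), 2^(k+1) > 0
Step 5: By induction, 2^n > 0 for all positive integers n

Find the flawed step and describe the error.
Step 5: By induction, 2^n > 0 for all positive integers n

Step 5 concludes the proof by induction, but no base case was ever established. A valid induction proof requires: (1) a base case proving 2^1 > 0, and (2) an inductive step showing IF 2^k > 0 THEN 2^(k+1) > 0. Steps 2-4 correctly establish the inductive step, but without the base case the conclusion in step 5 does not follow.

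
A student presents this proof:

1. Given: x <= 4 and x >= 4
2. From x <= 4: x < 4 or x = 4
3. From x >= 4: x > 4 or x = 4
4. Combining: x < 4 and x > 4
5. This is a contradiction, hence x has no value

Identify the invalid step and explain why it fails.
Step 4: Combining: x < 4 and x > 4

Step 4 incorrectly combines the conditions. From x <= 4 and x >= 4, the intersection is x = 4. The error treats the 'or' cases as 'and' requirements. The correct conclusion is that x = 4 is the unique solution, not that no solution exists.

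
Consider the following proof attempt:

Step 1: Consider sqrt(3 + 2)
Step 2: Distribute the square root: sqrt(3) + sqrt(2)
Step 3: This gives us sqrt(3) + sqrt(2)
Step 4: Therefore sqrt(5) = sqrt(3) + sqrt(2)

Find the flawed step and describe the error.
Step 2: Distribute the square root: sqrt(3) + sqrt(2)

Step 2 incorrectly 'distributes' the square root over addition. The square root function does not distribute: sqrt(a + b) ≠ sqrt(a) + sqrt(b). In fact, sqrt(3 + 2) = sqrt(5) ≈ 2.2361, while sqrt(3) + sqrt(2) ≈ 3.1463.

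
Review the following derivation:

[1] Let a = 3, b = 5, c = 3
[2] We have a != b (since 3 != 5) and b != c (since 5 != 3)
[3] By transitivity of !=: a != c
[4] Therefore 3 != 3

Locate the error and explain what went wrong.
Step 3: By transitivity of !=: a != c

Step 3 incorrectly applies transitivity to the '!=' relation. Transitivity states: if a R b and b R c, then a R c. However, '!=' is not transitive. Counterexample: 3 != 5 and 5 != 3, but 3 = 3 (both equal 3). Transitivity holds for relations like <, <=, =, but not for !=.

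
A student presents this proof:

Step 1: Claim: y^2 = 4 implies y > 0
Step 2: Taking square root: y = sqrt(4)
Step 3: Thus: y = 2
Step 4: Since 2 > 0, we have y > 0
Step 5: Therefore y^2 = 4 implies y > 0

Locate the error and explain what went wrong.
Step 2: Taking square root: y = sqrt(4)

Step 2 takes the square root and assumes the positive root only. The equation y^2 = 4 actually has two solutions: y = 2 and y = -2. The proof silently assumes y > 0 without justification, then uses this assumption to conclude y > 0, which is circular. The counterexample y = -2 shows the claim is false.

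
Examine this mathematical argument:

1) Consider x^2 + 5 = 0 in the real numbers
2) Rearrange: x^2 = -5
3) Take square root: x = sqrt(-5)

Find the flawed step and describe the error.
Step 3: Take square root: x = sqrt(-5)

Step 3 takes the square root of -5, which is negative. In the real number system, the square root of a negative number is undefined. The equation x^2 + 5 = 0 has no real solutions. Square roots of negative numbers only exist in the complex numbers.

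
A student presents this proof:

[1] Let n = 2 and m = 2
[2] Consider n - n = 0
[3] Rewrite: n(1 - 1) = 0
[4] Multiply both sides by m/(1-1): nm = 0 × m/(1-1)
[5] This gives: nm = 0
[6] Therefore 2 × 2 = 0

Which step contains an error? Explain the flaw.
Step 4: Multiply both sides by m/(1-1): nm = 0 × m/(1-1)

Step 4 multiplies both sides by m/(1-1). However, 1-1 = 0, so this is multiplication by m/0, which is undefined. We cannot multiply by an undefined expression.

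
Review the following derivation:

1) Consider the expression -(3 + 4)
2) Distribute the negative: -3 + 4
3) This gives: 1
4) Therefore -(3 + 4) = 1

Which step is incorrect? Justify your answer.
Step 2: Distribute the negative: -3 + 4

Step 2 incorrectly distributes the negative sign. The correct distribution is -(3 + 4) = -3 - 4 = -7. The negative must be applied to both terms, not just the first. The error treats -(3 + 4) as -3 + 4, which equals 1 instead of -7.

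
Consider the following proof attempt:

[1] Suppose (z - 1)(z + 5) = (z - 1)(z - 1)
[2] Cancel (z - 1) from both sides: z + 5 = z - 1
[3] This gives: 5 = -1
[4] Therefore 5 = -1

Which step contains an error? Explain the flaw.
Step 2: Cancel (z - 1) from both sides: z + 5 = z - 1

Step 2 cancels (z - 1) from both sides. This is only valid if (z - 1) ≠ 0, i.e., z ≠ 1. When z = 1, both sides equal zero regardless of the other factors. The correct approach requires considering z = 1 as a separate case.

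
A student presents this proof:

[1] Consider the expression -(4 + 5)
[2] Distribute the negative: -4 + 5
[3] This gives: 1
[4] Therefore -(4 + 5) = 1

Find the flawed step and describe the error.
Step 2: Distribute the negative: -4 + 5

Step 2 incorrectly distributes the negative sign. The correct distribution is -(4 + 5) = -4 - 5 = -9. The negative must be applied to both terms, not just the first. The error treats -(4 + 5) as -4 + 5, which equals 1 instead of -9.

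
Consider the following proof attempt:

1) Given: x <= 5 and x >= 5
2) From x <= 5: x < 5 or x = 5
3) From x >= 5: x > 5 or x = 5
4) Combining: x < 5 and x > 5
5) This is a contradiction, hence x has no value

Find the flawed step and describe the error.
Step 4: Combining: x < 5 and x > 5

Step 4 incorrectly combines the conditions. From x <= 5 and x >= 5, the intersection is x = 5. The error treats the 'or' cases as 'and' requirements. The correct conclusion is that x = 5 is the unique solution, not that no solution exists.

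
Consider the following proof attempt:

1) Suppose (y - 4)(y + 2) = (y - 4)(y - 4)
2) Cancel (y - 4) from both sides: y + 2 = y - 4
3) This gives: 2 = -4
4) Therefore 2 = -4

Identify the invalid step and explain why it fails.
Step 2: Cancel (y - 4) from both sides: y + 2 = y - 4

Step 2 cancels (y - 4) from both sides. This is only valid if (y - 4) ≠ 0, i.e., y ≠ 4. When y = 4, both sides equal zero regardless of the other factors. The correct approach requires considering y = 4 as a separate case.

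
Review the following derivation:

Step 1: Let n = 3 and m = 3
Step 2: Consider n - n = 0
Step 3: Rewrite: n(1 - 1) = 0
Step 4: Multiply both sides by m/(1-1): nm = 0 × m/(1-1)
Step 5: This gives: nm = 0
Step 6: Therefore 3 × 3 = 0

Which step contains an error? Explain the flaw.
Step 4: Multiply both sides by m/(1-1): nm = 0 × m/(1-1)

Step 4 multiplies both sides by m/(1-1). However, 1-1 = 0, so this is multiplication by m/0, which is undefined. We cannot multiply by an undefined expression.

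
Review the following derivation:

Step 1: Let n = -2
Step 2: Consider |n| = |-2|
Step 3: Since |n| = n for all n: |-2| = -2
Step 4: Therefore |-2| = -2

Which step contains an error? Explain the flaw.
Step 3: Since |n| = n for all n: |-2| = -2

Step 3 incorrectly states that |n| = n for all n. The correct definition is |n| = n when n >= 0, and |n| = -n when n < 0. Since -2 < 0, we have |-2| = -(-2) = 2, not -2.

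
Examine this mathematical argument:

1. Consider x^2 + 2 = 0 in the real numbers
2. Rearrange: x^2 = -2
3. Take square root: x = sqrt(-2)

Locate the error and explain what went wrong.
Step 3: Take square root: x = sqrt(-2)

Step 3 takes the square root of -2, which is negative. In the real number system, the square root of a negative number is undefined. The equation x^2 + 2 = 0 has no real solutions. Square roots of negative numbers only exist in the complex numbers.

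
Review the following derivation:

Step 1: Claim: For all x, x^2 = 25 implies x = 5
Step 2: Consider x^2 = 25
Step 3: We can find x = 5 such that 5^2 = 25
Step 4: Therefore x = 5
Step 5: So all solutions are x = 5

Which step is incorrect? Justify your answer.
Step 4: Therefore x = 5

Step 4 incorrectly concludes that x = 5 is the only solution. The proof shows that x = 5 is A solution (existence), but does not show it is the ONLY solution (uniqueness). In fact, x = -5 is also a solution since (-5)^2 = 25. Finding one solution doesn't prove there are no others.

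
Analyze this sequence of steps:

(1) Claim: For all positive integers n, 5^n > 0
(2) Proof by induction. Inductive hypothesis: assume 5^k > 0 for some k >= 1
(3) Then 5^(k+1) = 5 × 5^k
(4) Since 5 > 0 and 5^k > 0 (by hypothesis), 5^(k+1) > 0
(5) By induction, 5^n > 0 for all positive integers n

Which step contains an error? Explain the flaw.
Step 5: By induction, 5^n > 0 for all positive integers n

Step 5 concludes the proof by induction, but no base case was ever established. A valid induction proof requires: (1) a base case proving 5^1 > 0, and (2) an inductive step showing IF 5^k > 0 THEN 5^(k+1) > 0. Steps 2-4 correctly establish the inductive step, but without the base case the conclusion in step 5 does not follow.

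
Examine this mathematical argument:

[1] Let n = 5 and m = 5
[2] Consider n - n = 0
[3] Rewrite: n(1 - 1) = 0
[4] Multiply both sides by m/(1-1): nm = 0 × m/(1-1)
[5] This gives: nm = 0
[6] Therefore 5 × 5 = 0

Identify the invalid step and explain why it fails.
Step 4: Multiply both sides by m/(1-1): nm = 0 × m/(1-1)

Step 4 multiplies both sides by m/(1-1). However, 1-1 = 0, so this is multiplication by m/0, which is undefined. We cannot multiply by an undefined expression.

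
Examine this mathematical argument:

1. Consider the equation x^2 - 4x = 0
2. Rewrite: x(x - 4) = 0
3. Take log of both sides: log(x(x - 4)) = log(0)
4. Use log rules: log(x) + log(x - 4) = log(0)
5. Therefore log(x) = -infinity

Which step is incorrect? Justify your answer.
Step 3: Take log of both sides: log(x(x - 4)) = log(0)

Step 3 takes the logarithm of both sides, resulting in log(0) on the right side. The logarithm is only defined for positive numbers; log(0) is undefined (approaches negative infinity). This operation is invalid.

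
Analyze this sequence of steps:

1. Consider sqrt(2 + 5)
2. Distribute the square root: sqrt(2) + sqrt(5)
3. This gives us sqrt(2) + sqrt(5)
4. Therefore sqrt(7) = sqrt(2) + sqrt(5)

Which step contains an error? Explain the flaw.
Step 2: Distribute the square root: sqrt(2) + sqrt(5)

Step 2 incorrectly 'distributes' the square root over addition. The square root function does not distribute: sqrt(a + b) ≠ sqrt(a) + sqrt(b). In fact, sqrt(2 + 5) = sqrt(7) ≈ 2.6458, while sqrt(2) + sqrt(5) ≈ 3.6503.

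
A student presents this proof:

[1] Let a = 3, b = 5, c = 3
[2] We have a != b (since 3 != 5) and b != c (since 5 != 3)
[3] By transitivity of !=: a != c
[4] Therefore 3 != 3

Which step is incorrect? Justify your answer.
Step 3: By transitivity of !=: a != c

Step 3 incorrectly applies transitivity to the '!=' relation. Transitivity states: if a R b and b R c, then a R c. However, '!=' is not transitive. Counterexample: 3 != 5 and 5 != 3, but 3 = 3 (both equal 3). Transitivity holds for relations like <, <=, =, but not for !=.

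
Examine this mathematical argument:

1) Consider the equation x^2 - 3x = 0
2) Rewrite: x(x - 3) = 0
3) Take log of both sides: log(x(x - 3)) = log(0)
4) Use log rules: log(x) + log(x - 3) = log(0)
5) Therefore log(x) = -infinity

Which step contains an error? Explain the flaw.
Step 3: Take log of both sides: log(x(x - 3)) = log(0)

Step 3 takes the logarithm of both sides, resulting in log(0) on the right side. The logarithm is only defined for positive numbers; log(0) is undefined (approaches negative infinity). This operation is invalid.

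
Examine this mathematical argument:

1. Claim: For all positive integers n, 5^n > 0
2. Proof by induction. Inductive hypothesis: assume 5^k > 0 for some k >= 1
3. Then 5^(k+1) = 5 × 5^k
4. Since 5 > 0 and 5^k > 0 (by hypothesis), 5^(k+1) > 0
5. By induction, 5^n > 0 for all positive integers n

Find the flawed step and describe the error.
Step 5: By induction, 5^n > 0 for all positive integers n

Step 5 concludes the proof by induction, but no base case was ever established. A valid induction proof requires: (1) a base case proving 5^1 > 0, and (2) an inductive step showing IF 5^k > 0 THEN 5^(k+1) > 0. Steps 2-4 correctly establish the inductive step, but without the base case the conclusion in step 5 does not follow.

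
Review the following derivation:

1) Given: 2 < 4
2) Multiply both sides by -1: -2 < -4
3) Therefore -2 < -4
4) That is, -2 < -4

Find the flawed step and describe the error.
Step 2: Multiply both sides by -1: -2 < -4

Step 2 multiplies both sides by -1 but fails to reverse the inequality sign. When multiplying (or dividing) an inequality by a negative number, the direction must be reversed. Since 2 < 4, we should get -2 > -4, i.e., -2 > -4.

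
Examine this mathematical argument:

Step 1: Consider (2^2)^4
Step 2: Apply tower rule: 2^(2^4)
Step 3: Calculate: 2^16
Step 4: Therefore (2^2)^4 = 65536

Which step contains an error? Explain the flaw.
Step 2: Apply tower rule: 2^(2^4)

Step 2 incorrectly states that (a^b)^c = a^(b^c). The correct rule is (a^b)^c = a^(b×c). The actual value is (2^2)^4 = 2^8 = 256, not 2^16 = 65536.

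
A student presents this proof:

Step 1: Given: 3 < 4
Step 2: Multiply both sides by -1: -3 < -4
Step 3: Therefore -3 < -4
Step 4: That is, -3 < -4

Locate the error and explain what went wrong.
Step 2: Multiply both sides by -1: -3 < -4

Step 2 multiplies both sides by -1 but fails to reverse the inequality sign. When multiplying (or dividing) an inequality by a negative number, the direction must be reversed. Since 3 < 4, we should get -3 > -4, i.e., -3 > -4.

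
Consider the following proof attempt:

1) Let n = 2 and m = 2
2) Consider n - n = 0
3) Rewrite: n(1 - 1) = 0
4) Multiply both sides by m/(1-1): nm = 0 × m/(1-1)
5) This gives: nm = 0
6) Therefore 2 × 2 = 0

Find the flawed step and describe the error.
Step 4: Multiply both sides by m/(1-1): nm = 0 × m/(1-1)

Step 4 multiplies both sides by m/(1-1). However, 1-1 = 0, so this is multiplication by m/0, which is undefined. We cannot multiply by an undefined expression.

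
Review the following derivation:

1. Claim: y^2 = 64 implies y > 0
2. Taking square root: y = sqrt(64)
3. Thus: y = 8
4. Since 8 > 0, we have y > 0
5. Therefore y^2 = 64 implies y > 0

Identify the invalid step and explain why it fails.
Step 2: Taking square root: y = sqrt(64)

Step 2 takes the square root and assumes the positive root only. The equation y^2 = 64 actually has two solutions: y = 8 and y = -8. The proof silently assumes y > 0 without justification, then uses this assumption to conclude y > 0, which is circular. The counterexample y = -8 shows the claim is false.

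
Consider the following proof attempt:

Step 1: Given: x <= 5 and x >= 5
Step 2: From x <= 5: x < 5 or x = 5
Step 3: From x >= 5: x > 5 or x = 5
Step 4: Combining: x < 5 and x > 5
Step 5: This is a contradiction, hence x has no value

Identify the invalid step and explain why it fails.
Step 4: Combining: x < 5 and x > 5

Step 4 incorrectly combines the conditions. From x <= 5 and x >= 5, the intersection is x = 5. The error treats the 'or' cases as 'and' requirements. The correct conclusion is that x = 5 is the unique solution, not that no solution exists.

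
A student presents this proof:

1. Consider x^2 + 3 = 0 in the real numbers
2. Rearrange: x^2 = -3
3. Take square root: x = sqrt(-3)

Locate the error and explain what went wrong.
Step 3: Take square root: x = sqrt(-3)

Step 3 takes the square root of -3, which is negative. In the real number system, the square root of a negative number is undefined. The equation x^2 + 3 = 0 has no real solutions. Square roots of negative numbers only exist in the complex numbers.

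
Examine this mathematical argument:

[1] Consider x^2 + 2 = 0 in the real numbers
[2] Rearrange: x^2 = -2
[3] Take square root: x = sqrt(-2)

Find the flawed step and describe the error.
Step 3: Take square root: x = sqrt(-2)

Step 3 takes the square root of -2, which is negative. In the real number system, the square root of a negative number is undefined. The equation x^2 + 2 = 0 has no real solutions. Square roots of negative numbers only exist in the complex numbers.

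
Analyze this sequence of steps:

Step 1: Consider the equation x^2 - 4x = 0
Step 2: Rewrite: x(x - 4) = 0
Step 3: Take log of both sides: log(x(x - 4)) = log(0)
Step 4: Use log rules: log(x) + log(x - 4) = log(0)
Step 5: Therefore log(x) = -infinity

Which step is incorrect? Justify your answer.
Step 3: Take log of both sides: log(x(x - 4)) = log(0)

Step 3 takes the logarithm of both sides, resulting in log(0) on the right side. The logarithm is only defined for positive numbers; log(0) is undefined (approaches negative infinity). This operation is invalid.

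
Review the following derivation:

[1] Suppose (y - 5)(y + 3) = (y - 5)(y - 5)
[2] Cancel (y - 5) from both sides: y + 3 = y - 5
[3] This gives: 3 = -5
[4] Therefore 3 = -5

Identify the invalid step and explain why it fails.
Step 2: Cancel (y - 5) from both sides: y + 3 = y - 5

Step 2 cancels (y - 5) from both sides. This is only valid if (y - 5) ≠ 0, i.e., y ≠ 5. When y = 5, both sides equal zero regardless of the other factors. The correct approach requires considering y = 5 as a separate case.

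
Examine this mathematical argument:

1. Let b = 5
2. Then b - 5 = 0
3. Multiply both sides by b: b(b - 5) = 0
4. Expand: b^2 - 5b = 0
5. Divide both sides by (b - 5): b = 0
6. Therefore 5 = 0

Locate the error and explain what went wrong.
Step 5: Divide both sides by (b - 5): b = 0

Step 5 divides both sides by (b - 5). However, since b = 5, we have (b - 5) = 0. Division by zero is undefined, making this step invalid.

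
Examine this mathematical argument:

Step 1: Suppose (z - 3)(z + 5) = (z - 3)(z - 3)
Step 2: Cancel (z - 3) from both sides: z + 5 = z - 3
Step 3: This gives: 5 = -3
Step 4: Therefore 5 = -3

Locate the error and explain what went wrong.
Step 2: Cancel (z - 3) from both sides: z + 5 = z - 3

Step 2 cancels (z - 3) from both sides. This is only valid if (z - 3) ≠ 0, i.e., z ≠ 3. When z = 3, both sides equal zero regardless of the other factors. The correct approach requires considering z = 3 as a separate case.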